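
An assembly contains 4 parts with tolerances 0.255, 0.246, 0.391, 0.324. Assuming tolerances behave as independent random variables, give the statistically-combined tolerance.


RSS = sqrt(0.255^2 + 0.246^2 + 0.391^2 + 0.324^2)
= sqrt(0.383398)
= 0.6192

0.6192


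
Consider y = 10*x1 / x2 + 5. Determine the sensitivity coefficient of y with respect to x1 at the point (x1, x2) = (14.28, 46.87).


y = 10*x1 / x2 + 5
dy/dx1 = 10/x2
Evaluate at x2 = 46.87: c1 = 10 / 46.87
c1 = 0.2134

0.2134


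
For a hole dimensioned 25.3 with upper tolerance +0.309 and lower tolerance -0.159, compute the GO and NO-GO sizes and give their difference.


GO = nominal - lower_tol (smallest hole = maximum material condition)
GO = 25.3 - 0.159 = 25.141
NO-GO = nominal + upper_tol (largest hole = least material condition)
NO-GO = 25.3 + 0.309 = 25.609
spread = NO-GO - GO = 25.609 - 25.141 = 0.4680

0.4680


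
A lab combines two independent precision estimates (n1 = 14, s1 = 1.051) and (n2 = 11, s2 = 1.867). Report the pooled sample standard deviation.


s_p = sqrt(((n1-1)*s1^2 + (n2-1)*s2^2) / (n1+n2-2))
numerator = (14-1)*1.051^2 + (11-1)*1.867^2 = 14.359813 + 34.85689 = 49.216703
denominator = 14 + 11 - 2 = 23
s_p^2 = 49.216703 / 23 = 2.1398567
s_p = sqrt(2.1398567) = 1.4628

1.4628


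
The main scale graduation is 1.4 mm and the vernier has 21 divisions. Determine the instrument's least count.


LC = MSD / n_div
= 1.4 / 21
= 0.0667

0.0667


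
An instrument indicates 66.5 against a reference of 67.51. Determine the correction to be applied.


Correction = standard - reading
= 67.51 - 66.5
= 1.0100

1.0100


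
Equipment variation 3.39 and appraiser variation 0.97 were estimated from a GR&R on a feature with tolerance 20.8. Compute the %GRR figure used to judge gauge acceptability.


GRR = sqrt(EV^2 + AV^2) = sqrt(3.39^2 + 0.97^2) = 3.5260459
%GRR = GRR / tol * 100 = 3.5260459 / 20.8 * 100
%GRR = 16.9521

16.9521


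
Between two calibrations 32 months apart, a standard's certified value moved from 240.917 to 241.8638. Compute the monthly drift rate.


rate = (v2 - v1) / months
= (241.8638 - 240.917) / 32
= 0.9468 / 32
= 0.0296

0.0296


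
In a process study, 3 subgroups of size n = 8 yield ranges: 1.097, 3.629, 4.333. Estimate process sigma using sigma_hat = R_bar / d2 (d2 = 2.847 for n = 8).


R_bar = (1.097 + 3.629 + 4.333) / 3
R_bar = 9.059 / 3 = 3.0196667
sigma_hat = R_bar / d2 = 3.0196667 / 2.847 = 1.0606

1.0606


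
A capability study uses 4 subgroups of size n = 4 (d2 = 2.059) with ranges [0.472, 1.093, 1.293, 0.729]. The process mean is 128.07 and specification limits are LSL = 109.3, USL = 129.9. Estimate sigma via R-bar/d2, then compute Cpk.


R_bar = (0.472 + 1.093 + 1.293 + 0.729) / 4 = 0.89675
sigma = R_bar / d2 = 0.89675 / 2.059 = 0.43552695
Cp = (USL - LSL)/(6*sigma) = (129.9 - 109.3)/(6*0.43552695) = 7.8832
Cpu = (129.9 - 128.07)/(3*0.43552695) = 1.4006
Cpl = (128.07 - 109.3)/(3*0.43552695) = 14.3657
Cpk = min(Cpu, Cpl) = 1.4006

1.4006


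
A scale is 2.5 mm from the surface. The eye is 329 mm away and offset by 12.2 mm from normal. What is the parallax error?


error = h * offset / d
= 2.5 * 12.2 / 329
= 0.0927

0.0927


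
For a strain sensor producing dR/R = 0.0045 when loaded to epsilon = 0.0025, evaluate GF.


GF = (dR/R) / epsilon
= 0.0045 / 0.0025
= 1.8000

1.8000


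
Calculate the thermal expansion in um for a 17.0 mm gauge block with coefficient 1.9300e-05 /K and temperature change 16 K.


dL = L * alpha * dT
= 17.0 * 1.9300e-05 * 16
= 0.0052496 mm
dL_um = 0.0052496 * 1000 = 5.2496 um

5.2496


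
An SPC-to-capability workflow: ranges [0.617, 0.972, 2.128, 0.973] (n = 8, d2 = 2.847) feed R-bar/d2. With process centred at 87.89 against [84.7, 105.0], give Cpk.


R_bar = (0.617 + 0.972 + 2.128 + 0.973) / 4 = 1.1725
sigma = R_bar / d2 = 1.1725 / 2.847 = 0.41183702
Cp = (USL - LSL)/(6*sigma) = (105.0 - 84.7)/(6*0.41183702) = 8.2152
Cpu = (105.0 - 87.89)/(3*0.41183702) = 13.8485
Cpl = (87.89 - 84.7)/(3*0.41183702) = 2.5819
Cpk = min(Cpu, Cpl) = 2.5819

2.5819


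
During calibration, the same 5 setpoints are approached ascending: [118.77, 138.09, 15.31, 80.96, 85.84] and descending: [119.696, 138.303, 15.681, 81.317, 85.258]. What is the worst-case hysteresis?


|118.77 - 119.696| = 0.9260
|138.09 - 138.303| = 0.2130
|15.31 - 15.681| = 0.3710
|80.96 - 81.317| = 0.3570
|85.84 - 85.258| = 0.5820
hysteresis = max(diffs) = 0.9260

0.9260


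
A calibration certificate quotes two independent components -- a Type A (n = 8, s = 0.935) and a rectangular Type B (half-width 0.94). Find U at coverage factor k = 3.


u_A = s / sqrt(n) = 0.935 / sqrt(8) = 0.33057242
u_B = half_width / sqrt(3) = 0.94 / sqrt(3) = 0.54270925
uc = sqrt(u_A^2 + u_B^2) = sqrt(0.33057242^2 + 0.54270925^2) = 0.63546161
U = k * uc = 3 * 0.63546161
U = 1.9064

1.9064


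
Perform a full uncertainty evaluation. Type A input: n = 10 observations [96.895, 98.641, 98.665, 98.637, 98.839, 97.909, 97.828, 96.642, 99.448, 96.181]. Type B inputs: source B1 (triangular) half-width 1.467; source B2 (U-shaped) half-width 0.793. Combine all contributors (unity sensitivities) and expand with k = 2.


mean = (96.895 + 98.641 + 98.665 + 98.637 + 98.839 + 97.909 + 97.828 + 96.642 + 99.448 + 96.181) / 10 = 97.9685
s = sqrt(sum((x - mean)^2)/(n-1)) = 1.0781359
u_A = s / sqrt(n) = 1.0781359 / sqrt(10) = 0.34093651
u_B1 = 1.467 / sqrt(6) = 0.59890024
u_B2 = 0.793 / sqrt(2) = 0.56073568
uc = sqrt(0.34093651^2 + 0.59890024^2 + 0.56073568^2) = 0.88845017
U = k * uc = 2 * 0.88845017
U = 1.7769

1.7769


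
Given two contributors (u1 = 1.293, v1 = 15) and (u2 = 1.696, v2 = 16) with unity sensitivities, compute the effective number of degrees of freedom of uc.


uc = sqrt(u1^2 + u2^2) = sqrt(1.293^2 + 1.696^2) = 2.1326662
v_eff = uc^4 / (u1^4/v1 + u2^4/v2)
= 2.1326662^4 / (1.293^4/15 + 1.696^4/16)
= 20.686716 / 0.70344917
v_eff = 29.4075

29.4075


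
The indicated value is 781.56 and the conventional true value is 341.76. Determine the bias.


Systematic error = measured - true
= 781.56 - 341.76
= 439.8000

439.8000


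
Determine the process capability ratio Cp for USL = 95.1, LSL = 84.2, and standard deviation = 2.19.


Cp = (USL - LSL) / (6 * sigma)
= (95.1 - 84.2) / (6 * 2.19)
= 10.9000 / 13.1400
= 0.8295

0.8295


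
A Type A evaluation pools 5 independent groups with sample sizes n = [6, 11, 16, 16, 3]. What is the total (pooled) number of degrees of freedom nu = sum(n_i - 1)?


nu = sum_i (n_i - 1)
nu = ((6 - 1) + (11 - 1) + (16 - 1) + (16 - 1) + (3 - 1))
nu = 5 + 10 + 15 + 15 + 2
nu = 47

47


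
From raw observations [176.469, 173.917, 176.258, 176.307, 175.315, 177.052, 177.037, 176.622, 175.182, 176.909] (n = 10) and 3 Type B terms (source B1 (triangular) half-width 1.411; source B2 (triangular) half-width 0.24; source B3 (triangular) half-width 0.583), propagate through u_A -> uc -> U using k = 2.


mean = (176.469 + 173.917 + 176.258 + 176.307 + 175.315 + 177.052 + 177.037 + 176.622 + 175.182 + 176.909) / 10 = 176.1068
s = sqrt(sum((x - mean)^2)/(n-1)) = 1.007703
u_A = s / sqrt(n) = 1.007703 / sqrt(10) = 0.31866367
u_B1 = 1.411 / sqrt(6) = 0.57603834
u_B2 = 0.24 / sqrt(6) = 0.09797959
u_B3 = 0.583 / sqrt(6) = 0.23800875
uc = sqrt(0.31866367^2 + 0.57603834^2 + 0.09797959^2 + 0.23800875^2) = 0.7068344
U = k * uc = 2 * 0.7068344
U = 1.4137

1.4137


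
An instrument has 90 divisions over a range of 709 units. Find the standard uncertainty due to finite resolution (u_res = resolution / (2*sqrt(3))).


resolution = range / divisions
resolution = 709 / 90 = 7.8777778
u_res = resolution / (2*sqrt(3))
u_res = 7.8777778 / 3.4641016
u_res = 2.2741

2.2741


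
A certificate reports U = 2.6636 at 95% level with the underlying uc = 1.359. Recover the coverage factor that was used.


k = U / uc
k = 2.6636 / 1.359
k = 1.96

1.96


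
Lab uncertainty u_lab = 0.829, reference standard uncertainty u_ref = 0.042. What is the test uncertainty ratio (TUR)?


TUR = u_lab / u_ref
= 0.829 / 0.042
= 19.7381

19.7381


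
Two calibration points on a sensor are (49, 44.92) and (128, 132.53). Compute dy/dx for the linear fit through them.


slope = (y2 - y1) / (x2 - x1)
= (132.53 - 44.92) / (128 - 49)
= 87.6100 / 79
= 1.1090

1.1090


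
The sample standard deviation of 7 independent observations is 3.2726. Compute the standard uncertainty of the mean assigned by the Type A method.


u_A = s / sqrt(n)
u_A = 3.2726 / sqrt(7)
u_A = 3.2726 / 2.6457513
u_A = 1.2369

1.2369


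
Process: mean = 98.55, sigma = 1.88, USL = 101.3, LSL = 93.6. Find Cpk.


Cpu = (USL - mean) / (3*sigma) = (101.3 - 98.55) / (3*1.88) = 0.4876
Cpl = (mean - LSL) / (3*sigma) = (98.55 - 93.6) / (3*1.88) = 0.8777
Cpk = min(Cpu, Cpl) = 0.4876

0.4876


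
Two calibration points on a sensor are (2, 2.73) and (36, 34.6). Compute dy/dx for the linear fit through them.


slope = (y2 - y1) / (x2 - x1)
= (34.6 - 2.73) / (36 - 2)
= 31.8700 / 34
= 0.9374

0.9374


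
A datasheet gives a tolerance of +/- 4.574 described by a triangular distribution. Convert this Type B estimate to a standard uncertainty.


u_B = half_width / sqrt(6)
u_B = 4.574 / 2.4494897
u_B = 1.8673

1.8673


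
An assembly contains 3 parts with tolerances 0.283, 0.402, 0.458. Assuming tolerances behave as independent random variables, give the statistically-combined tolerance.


RSS = sqrt(0.283^2 + 0.402^2 + 0.458^2)
= sqrt(0.451457)
= 0.6719

0.6719


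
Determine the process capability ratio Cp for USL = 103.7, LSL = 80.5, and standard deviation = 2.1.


Cp = (USL - LSL) / (6 * sigma)
= (103.7 - 80.5) / (6 * 2.1)
= 23.2000 / 12.6000
= 1.8413

1.8413


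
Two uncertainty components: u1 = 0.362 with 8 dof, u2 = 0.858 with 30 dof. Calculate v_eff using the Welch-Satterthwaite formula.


uc = sqrt(u1^2 + u2^2) = sqrt(0.362^2 + 0.858^2) = 0.93124003
v_eff = uc^4 / (u1^4/v1 + u2^4/v2)
= 0.93124003^4 / (0.362^4/8 + 0.858^4/30)
= 0.7520497 / 0.020211147
v_eff = 37.2096

37.2096


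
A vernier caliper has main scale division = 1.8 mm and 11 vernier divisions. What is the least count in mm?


LC = MSD / n_div
= 1.8 / 11
= 0.1636

0.1636


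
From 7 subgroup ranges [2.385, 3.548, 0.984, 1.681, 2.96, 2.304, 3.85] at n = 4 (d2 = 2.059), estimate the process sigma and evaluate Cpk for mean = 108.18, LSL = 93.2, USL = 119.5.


R_bar = (2.385 + 3.548 + 0.984 + 1.681 + 2.96 + 2.304 + 3.85) / 7 = 2.5302857
sigma = R_bar / d2 = 2.5302857 / 2.059 = 1.2288906
Cp = (USL - LSL)/(6*sigma) = (119.5 - 93.2)/(6*1.2288906) = 3.5669
Cpu = (119.5 - 108.18)/(3*1.2288906) = 3.0705
Cpl = (108.18 - 93.2)/(3*1.2288906) = 4.0633
Cpk = min(Cpu, Cpl) = 3.0705

3.0705


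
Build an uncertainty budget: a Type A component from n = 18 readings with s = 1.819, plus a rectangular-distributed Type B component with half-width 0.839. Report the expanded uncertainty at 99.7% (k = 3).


u_A = s / sqrt(n) = 1.819 / sqrt(18) = 0.42874241
u_B = half_width / sqrt(3) = 0.839 / sqrt(3) = 0.48439688
uc = sqrt(u_A^2 + u_B^2) = sqrt(0.42874241^2 + 0.48439688^2) = 0.64688515
U = k * uc = 3 * 0.64688515
U = 1.9407

1.9407


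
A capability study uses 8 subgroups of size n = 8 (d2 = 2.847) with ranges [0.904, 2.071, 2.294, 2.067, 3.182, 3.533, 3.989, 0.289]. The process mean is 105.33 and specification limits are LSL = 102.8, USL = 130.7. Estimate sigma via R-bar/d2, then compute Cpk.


R_bar = (0.904 + 2.071 + 2.294 + 2.067 + 3.182 + 3.533 + 3.989 + 0.289) / 8 = 2.291125
sigma = R_bar / d2 = 2.291125 / 2.847 = 0.80475061
Cp = (USL - LSL)/(6*sigma) = (130.7 - 102.8)/(6*0.80475061) = 5.7782
Cpu = (130.7 - 105.33)/(3*0.80475061) = 10.5084
Cpl = (105.33 - 102.8)/(3*0.80475061) = 1.0479
Cpk = min(Cpu, Cpl) = 1.0479

1.0479


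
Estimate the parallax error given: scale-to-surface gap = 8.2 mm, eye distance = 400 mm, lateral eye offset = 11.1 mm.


error = h * offset / d
= 8.2 * 11.1 / 400
= 0.2276

0.2276


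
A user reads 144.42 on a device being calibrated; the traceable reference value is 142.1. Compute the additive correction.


Correction = standard - reading
= 142.1 - 144.42
= -2.3200

-2.3200


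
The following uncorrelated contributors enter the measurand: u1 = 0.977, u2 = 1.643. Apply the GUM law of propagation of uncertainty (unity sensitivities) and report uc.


uc = sqrt(0.977^2 + 1.643^2)
uc = sqrt(3.653978)
uc = 1.9115

1.9115


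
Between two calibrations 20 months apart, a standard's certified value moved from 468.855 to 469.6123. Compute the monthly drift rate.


rate = (v2 - v1) / months
= (469.6123 - 468.855) / 20
= 0.7573 / 20
= 0.0379

0.0379


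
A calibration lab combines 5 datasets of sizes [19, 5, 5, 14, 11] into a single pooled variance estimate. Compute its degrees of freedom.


nu = sum_i (n_i - 1)
nu = ((19 - 1) + (5 - 1) + (5 - 1) + (14 - 1) + (11 - 1))
nu = 18 + 4 + 4 + 13 + 10
nu = 49

49


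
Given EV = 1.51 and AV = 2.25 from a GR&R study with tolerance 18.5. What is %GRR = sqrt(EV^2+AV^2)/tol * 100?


GRR = sqrt(EV^2 + AV^2) = sqrt(1.51^2 + 2.25^2) = 2.7097232
%GRR = GRR / tol * 100 = 2.7097232 / 18.5 * 100
%GRR = 14.6472

14.6472


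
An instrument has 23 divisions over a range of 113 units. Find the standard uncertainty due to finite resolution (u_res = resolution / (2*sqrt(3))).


resolution = range / divisions
resolution = 113 / 23 = 4.9130435
u_res = resolution / (2*sqrt(3))
u_res = 4.9130435 / 3.4641016
u_res = 1.4183

1.4183


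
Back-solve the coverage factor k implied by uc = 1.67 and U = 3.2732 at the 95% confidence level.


k = U / uc
k = 3.2732 / 1.67
k = 1.96

1.96


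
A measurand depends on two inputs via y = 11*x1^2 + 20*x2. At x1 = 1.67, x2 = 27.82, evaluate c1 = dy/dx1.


y = 11*x1^2 + 20*x2
dy/dx1 = 2*11*x1
Evaluate at x1 = 1.67: c1 = 22 * 1.67
c1 = 36.7400

36.7400


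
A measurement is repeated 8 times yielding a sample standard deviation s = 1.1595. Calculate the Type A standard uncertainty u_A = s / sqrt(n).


u_A = s / sqrt(n)
u_A = 1.1595 / sqrt(8)
u_A = 1.1595 / 2.8284271
u_A = 0.4099

0.4099


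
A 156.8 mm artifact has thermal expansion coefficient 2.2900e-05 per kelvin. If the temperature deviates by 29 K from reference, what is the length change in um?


dL = L * alpha * dT
= 156.8 * 2.2900e-05 * 29
= 0.1041309 mm
dL_um = 0.1041309 * 1000 = 104.1309 um

104.1309


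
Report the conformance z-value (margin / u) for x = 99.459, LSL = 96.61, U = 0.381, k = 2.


u = U / k = 0.381 / 2 = 0.1905
margin = |LSL - x| = |96.61 - 99.459| = 2.849
z = margin / u = 2.849 / 0.1905
z = 14.9554

14.9554


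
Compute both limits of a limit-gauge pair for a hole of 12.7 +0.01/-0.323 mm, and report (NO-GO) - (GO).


GO = nominal - lower_tol (smallest hole = maximum material condition)
GO = 12.7 - 0.323 = 12.377
NO-GO = nominal + upper_tol (largest hole = least material condition)
NO-GO = 12.7 + 0.01 = 12.71
spread = NO-GO - GO = 12.71 - 12.377 = 0.3330

0.3330


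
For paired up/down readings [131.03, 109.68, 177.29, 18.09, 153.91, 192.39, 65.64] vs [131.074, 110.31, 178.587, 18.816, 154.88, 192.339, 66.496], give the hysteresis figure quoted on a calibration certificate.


|131.03 - 131.074| = 0.0440
|109.68 - 110.31| = 0.6300
|177.29 - 178.587| = 1.2970
|18.09 - 18.816| = 0.7260
|153.91 - 154.88| = 0.9700
|192.39 - 192.339| = 0.0510
|65.64 - 66.496| = 0.8560
hysteresis = max(diffs) = 1.2970

1.2970


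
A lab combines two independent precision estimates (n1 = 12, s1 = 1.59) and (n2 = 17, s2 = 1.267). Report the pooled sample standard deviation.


s_p = sqrt(((n1-1)*s1^2 + (n2-1)*s2^2) / (n1+n2-2))
numerator = (12-1)*1.59^2 + (17-1)*1.267^2 = 27.8091 + 25.684624 = 53.493724
denominator = 12 + 17 - 2 = 27
s_p^2 = 53.493724 / 27 = 1.981249
s_p = sqrt(1.981249) = 1.4076

1.4076


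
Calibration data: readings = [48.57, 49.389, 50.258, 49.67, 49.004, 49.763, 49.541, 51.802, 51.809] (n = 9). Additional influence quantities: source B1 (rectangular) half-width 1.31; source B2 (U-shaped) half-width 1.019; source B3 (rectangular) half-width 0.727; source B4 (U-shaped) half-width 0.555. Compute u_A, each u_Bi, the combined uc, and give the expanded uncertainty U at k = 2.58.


mean = (48.57 + 49.389 + 50.258 + 49.67 + 49.004 + 49.763 + 49.541 + 51.802 + 51.809) / 9 = 49.97844444
s = sqrt(sum((x - mean)^2)/(n-1)) = 1.1384229
u_A = s / sqrt(n) = 1.1384229 / sqrt(9) = 0.3794743
u_B1 = 1.31 / sqrt(3) = 0.75632885
u_B2 = 1.019 / sqrt(2) = 0.72054181
u_B3 = 0.727 / sqrt(3) = 0.41973365
u_B4 = 0.555 / sqrt(2) = 0.39244426
uc = sqrt(0.3794743^2 + 0.75632885^2 + 0.72054181^2 + 0.41973365^2 + 0.39244426^2) = 1.2511608
U = k * uc = 2.58 * 1.2511608
U = 3.2280

3.2280


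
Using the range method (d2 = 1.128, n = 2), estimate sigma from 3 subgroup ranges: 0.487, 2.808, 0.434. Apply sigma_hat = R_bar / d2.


R_bar = (0.487 + 2.808 + 0.434) / 3
R_bar = 3.729 / 3 = 1.243
sigma_hat = R_bar / d2 = 1.243 / 1.128 = 1.1020

1.1020


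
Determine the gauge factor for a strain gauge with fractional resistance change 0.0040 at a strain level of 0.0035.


GF = (dR/R) / epsilon
= 0.0040 / 0.0035
= 1.1429

1.1429


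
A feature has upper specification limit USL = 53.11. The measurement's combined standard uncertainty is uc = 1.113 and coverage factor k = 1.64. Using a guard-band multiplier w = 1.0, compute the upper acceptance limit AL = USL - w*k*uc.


U = k * uc = 1.64 * 1.113 = 1.82532
guard band g = w * U = 1.0 * 1.82532 = 1.82532
AL = USL - g = 53.11 - 1.82532
AL = 51.2847

51.2847


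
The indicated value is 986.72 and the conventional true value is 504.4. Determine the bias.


Systematic error = measured - true
= 986.72 - 504.4
= 482.3200

482.3200


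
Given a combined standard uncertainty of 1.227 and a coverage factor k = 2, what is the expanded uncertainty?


U = k * uc
U = 2 * 1.227
U = 2.4540

2.4540


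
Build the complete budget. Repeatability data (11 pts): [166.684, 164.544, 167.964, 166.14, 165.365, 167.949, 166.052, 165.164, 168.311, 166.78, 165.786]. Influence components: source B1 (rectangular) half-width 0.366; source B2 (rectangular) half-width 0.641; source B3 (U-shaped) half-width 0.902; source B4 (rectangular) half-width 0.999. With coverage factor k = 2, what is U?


mean = (166.684 + 164.544 + 167.964 + 166.14 + 165.365 + 167.949 + 166.052 + 165.164 + 168.311 + 166.78 + 165.786) / 11 = 166.4308182
s = sqrt(sum((x - mean)^2)/(n-1)) = 1.2377958
u_A = s / sqrt(n) = 1.2377958 / sqrt(11) = 0.37320948
u_B1 = 0.366 / sqrt(3) = 0.2113102
u_B2 = 0.641 / sqrt(3) = 0.37008152
u_B3 = 0.902 / sqrt(2) = 0.63781032
u_B4 = 0.999 / sqrt(3) = 0.57677292
uc = sqrt(0.37320948^2 + 0.2113102^2 + 0.37008152^2 + 0.63781032^2 + 0.57677292^2) = 1.0297411
U = k * uc = 2 * 1.0297411
U = 2.0595

2.0595


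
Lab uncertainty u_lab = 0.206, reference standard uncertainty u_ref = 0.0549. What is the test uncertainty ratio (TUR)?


TUR = u_lab / u_ref
= 0.206 / 0.0549
= 3.7523

3.7523


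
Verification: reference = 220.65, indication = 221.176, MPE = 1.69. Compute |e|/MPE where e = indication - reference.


e = indication - reference = 221.176 - 220.65 = 0.5260
|e| = 0.5260
ratio = |e| / MPE = 0.5260 / 1.69
ratio = 0.3112

0.3112


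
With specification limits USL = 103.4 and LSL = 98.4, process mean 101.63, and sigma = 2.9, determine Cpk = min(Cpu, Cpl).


Cpu = (USL - mean) / (3*sigma) = (103.4 - 101.63) / (3*2.9) = 0.2034
Cpl = (mean - LSL) / (3*sigma) = (101.63 - 98.4) / (3*2.9) = 0.3713
Cpk = min(Cpu, Cpl) = 0.2034

0.2034


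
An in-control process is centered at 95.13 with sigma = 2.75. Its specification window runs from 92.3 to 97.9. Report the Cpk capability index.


Cpu = (USL - mean) / (3*sigma) = (97.9 - 95.13) / (3*2.75) = 0.3358
Cpl = (mean - LSL) / (3*sigma) = (95.13 - 92.3) / (3*2.75) = 0.3430
Cpk = min(Cpu, Cpl) = 0.3358

0.3358


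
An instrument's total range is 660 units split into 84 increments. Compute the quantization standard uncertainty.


resolution = range / divisions
resolution = 660 / 84 = 7.8571429
u_res = resolution / (2*sqrt(3))
u_res = 7.8571429 / 3.4641016
u_res = 2.2682

2.2682


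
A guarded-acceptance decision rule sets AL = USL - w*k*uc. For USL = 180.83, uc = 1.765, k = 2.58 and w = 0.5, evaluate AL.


U = k * uc = 2.58 * 1.765 = 4.5537
guard band g = w * U = 0.5 * 4.5537 = 2.27685
AL = USL - g = 180.83 - 2.27685
AL = 178.5532

178.5532


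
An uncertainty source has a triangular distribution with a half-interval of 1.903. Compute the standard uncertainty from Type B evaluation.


u_B = half_width / sqrt(6)
u_B = 1.903 / 2.4494897
u_B = 0.7769

0.7769


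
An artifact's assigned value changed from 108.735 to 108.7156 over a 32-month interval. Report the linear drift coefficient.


rate = (v2 - v1) / months
= (108.7156 - 108.735) / 32
= -0.0194 / 32
= -6.0625e-04

-6.0625e-04


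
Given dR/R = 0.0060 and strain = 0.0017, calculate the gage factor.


GF = (dR/R) / epsilon
= 0.0060 / 0.0017
= 3.5294

3.5294


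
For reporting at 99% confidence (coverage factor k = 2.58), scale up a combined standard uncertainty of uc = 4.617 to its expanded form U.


U = k * uc
U = 2.58 * 4.617
U = 11.9119

11.9119


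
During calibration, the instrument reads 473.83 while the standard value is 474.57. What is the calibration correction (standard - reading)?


Correction = standard - reading
= 474.57 - 473.83
= 0.7400

0.7400


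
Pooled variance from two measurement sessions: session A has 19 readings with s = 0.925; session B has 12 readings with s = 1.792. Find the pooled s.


s_p = sqrt(((n1-1)*s1^2 + (n2-1)*s2^2) / (n1+n2-2))
numerator = (19-1)*0.925^2 + (12-1)*1.792^2 = 15.40125 + 35.323904 = 50.725154
denominator = 19 + 12 - 2 = 29
s_p^2 = 50.725154 / 29 = 1.7491432
s_p = sqrt(1.7491432) = 1.3226

1.3226


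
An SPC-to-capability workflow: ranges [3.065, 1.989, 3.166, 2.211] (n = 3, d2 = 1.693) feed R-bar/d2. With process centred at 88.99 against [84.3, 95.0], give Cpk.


R_bar = (3.065 + 1.989 + 3.166 + 2.211) / 4 = 2.60775
sigma = R_bar / d2 = 2.60775 / 1.693 = 1.5403131
Cp = (USL - LSL)/(6*sigma) = (95.0 - 84.3)/(6*1.5403131) = 1.1578
Cpu = (95.0 - 88.99)/(3*1.5403131) = 1.3006
Cpl = (88.99 - 84.3)/(3*1.5403131) = 1.0149
Cpk = min(Cpu, Cpl) = 1.0149

1.0149


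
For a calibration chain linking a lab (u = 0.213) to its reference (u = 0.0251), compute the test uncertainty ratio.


TUR = u_lab / u_ref
= 0.213 / 0.0251
= 8.4861

8.4861


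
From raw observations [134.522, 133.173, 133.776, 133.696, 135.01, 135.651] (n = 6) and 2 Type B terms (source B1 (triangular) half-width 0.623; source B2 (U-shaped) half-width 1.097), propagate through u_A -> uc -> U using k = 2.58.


mean = (134.522 + 133.173 + 133.776 + 133.696 + 135.01 + 135.651) / 6 = 134.3046667
s = sqrt(sum((x - mean)^2)/(n-1)) = 0.92606429
u_A = s / sqrt(n) = 0.92606429 / sqrt(6) = 0.37806416
u_B1 = 0.623 / sqrt(6) = 0.25433868
u_B2 = 1.097 / sqrt(2) = 0.77569614
uc = sqrt(0.37806416^2 + 0.25433868^2 + 0.77569614^2) = 0.89962502
U = k * uc = 2.58 * 0.89962502
U = 2.3210

2.3210


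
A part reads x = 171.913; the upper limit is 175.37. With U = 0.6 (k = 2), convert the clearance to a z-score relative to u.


u = U / k = 0.6 / 2 = 0.3
margin = |USL - x| = |175.37 - 171.913| = 3.457
z = margin / u = 3.457 / 0.3
z = 11.5233

11.5233


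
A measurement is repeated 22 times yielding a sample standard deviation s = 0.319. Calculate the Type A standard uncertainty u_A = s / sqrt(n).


u_A = s / sqrt(n)
u_A = 0.319 / sqrt(22)
u_A = 0.319 / 4.6904158
u_A = 0.0680

0.0680


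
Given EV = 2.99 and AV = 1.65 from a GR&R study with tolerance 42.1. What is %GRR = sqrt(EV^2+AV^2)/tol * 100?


GRR = sqrt(EV^2 + AV^2) = sqrt(2.99^2 + 1.65^2) = 3.4150549
%GRR = GRR / tol * 100 = 3.4150549 / 42.1 * 100
%GRR = 8.1118

8.1118


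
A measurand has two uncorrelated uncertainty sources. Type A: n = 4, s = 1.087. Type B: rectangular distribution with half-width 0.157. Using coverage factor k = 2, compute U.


u_A = s / sqrt(n) = 1.087 / sqrt(4) = 0.5435
u_B = half_width / sqrt(3) = 0.157 / sqrt(3) = 0.090643992
uc = sqrt(u_A^2 + u_B^2) = sqrt(0.5435^2 + 0.090643992^2) = 0.55100688
U = k * uc = 2 * 0.55100688
U = 1.1020

1.1020


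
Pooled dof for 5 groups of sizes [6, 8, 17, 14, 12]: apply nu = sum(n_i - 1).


nu = sum_i (n_i - 1)
nu = ((6 - 1) + (8 - 1) + (17 - 1) + (14 - 1) + (12 - 1))
nu = 5 + 7 + 16 + 13 + 11
nu = 52

52


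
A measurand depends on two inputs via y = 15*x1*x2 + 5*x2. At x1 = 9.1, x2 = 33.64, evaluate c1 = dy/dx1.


y = 15*x1*x2 + 5*x2
dy/dx1 = 15*x2
Evaluate at x2 = 33.64: c1 = 15 * 33.64
c1 = 504.6000

504.6000


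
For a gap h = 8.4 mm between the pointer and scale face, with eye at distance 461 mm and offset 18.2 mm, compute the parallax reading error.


error = h * offset / d
= 8.4 * 18.2 / 461
= 0.3316

0.3316


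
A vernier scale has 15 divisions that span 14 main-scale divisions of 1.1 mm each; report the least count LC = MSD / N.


LC = MSD / n_div
= 1.1 / 15
= 0.0733

0.0733


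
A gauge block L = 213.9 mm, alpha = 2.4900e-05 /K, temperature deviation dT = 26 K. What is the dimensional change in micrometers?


dL = L * alpha * dT
= 213.9 * 2.4900e-05 * 26
= 0.1384789 mm
dL_um = 0.1384789 * 1000 = 138.4789 um

138.4789


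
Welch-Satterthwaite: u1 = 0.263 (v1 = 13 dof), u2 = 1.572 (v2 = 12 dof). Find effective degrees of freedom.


uc = sqrt(u1^2 + u2^2) = sqrt(0.263^2 + 1.572^2) = 1.5938485
v_eff = uc^4 / (u1^4/v1 + u2^4/v2)
= 1.5938485^4 / (0.263^4/13 + 1.572^4/12)
= 6.4533936 / 0.50926389
v_eff = 12.6720

12.6720


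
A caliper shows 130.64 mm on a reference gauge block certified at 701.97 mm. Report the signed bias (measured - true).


Systematic error = measured - true
= 130.64 - 701.97
= -571.3300

-571.3300


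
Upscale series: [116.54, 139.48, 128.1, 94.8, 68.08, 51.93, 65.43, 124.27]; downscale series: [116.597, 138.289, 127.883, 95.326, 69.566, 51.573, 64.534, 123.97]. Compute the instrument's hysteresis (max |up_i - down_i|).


|116.54 - 116.597| = 0.0570
|139.48 - 138.289| = 1.1910
|128.1 - 127.883| = 0.2170
|94.8 - 95.326| = 0.5260
|68.08 - 69.566| = 1.4860
|51.93 - 51.573| = 0.3570
|65.43 - 64.534| = 0.8960
|124.27 - 123.97| = 0.3000
hysteresis = max(diffs) = 1.4860

1.4860


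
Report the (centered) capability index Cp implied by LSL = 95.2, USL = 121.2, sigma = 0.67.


Cp = (USL - LSL) / (6 * sigma)
= (121.2 - 95.2) / (6 * 0.67)
= 26.0000 / 4.0200
= 6.4677

6.4677


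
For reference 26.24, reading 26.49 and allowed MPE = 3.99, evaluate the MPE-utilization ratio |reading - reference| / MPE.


e = indication - reference = 26.49 - 26.24 = 0.2500
|e| = 0.2500
ratio = |e| / MPE = 0.2500 / 3.99
ratio = 0.0627

0.0627


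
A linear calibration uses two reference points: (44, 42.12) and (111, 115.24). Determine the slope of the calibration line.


slope = (y2 - y1) / (x2 - x1)
= (115.24 - 42.12) / (111 - 44)
= 73.1200 / 67
= 1.0913

1.0913


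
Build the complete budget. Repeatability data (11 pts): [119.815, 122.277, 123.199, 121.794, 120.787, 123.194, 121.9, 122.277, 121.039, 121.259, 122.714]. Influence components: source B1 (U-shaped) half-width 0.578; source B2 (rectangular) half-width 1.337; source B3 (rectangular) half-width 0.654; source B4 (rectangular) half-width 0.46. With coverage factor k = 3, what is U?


mean = (119.815 + 122.277 + 123.199 + 121.794 + 120.787 + 123.194 + 121.9 + 122.277 + 121.039 + 121.259 + 122.714) / 11 = 121.8413636
s = sqrt(sum((x - mean)^2)/(n-1)) = 1.0497763
u_A = s / sqrt(n) = 1.0497763 / sqrt(11) = 0.31651946
u_B1 = 0.578 / sqrt(2) = 0.40870772
u_B2 = 1.337 / sqrt(3) = 0.77191731
u_B3 = 0.654 / sqrt(3) = 0.37758708
u_B4 = 0.46 / sqrt(3) = 0.26558112
uc = sqrt(0.31651946^2 + 0.40870772^2 + 0.77191731^2 + 0.37758708^2 + 0.26558112^2) = 1.0373949
U = k * uc = 3 * 1.0373949
U = 3.1122

3.1122


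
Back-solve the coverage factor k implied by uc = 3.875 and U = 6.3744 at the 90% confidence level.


k = U / uc
k = 6.3744 / 3.875
k = 1.645

1.645


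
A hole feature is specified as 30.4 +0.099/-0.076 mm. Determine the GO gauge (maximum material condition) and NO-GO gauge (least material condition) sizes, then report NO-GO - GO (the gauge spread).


GO = nominal - lower_tol (smallest hole = maximum material condition)
GO = 30.4 - 0.076 = 30.324
NO-GO = nominal + upper_tol (largest hole = least material condition)
NO-GO = 30.4 + 0.099 = 30.499
spread = NO-GO - GO = 30.499 - 30.324 = 0.1750

0.1750


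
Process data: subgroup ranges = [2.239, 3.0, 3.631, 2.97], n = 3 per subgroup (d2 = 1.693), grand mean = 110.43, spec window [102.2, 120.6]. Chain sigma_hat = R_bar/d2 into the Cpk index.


R_bar = (2.239 + 3.0 + 3.631 + 2.97) / 4 = 2.96
sigma = R_bar / d2 = 2.96 / 1.693 = 1.7483757
Cp = (USL - LSL)/(6*sigma) = (120.6 - 102.2)/(6*1.7483757) = 1.7540
Cpu = (120.6 - 110.43)/(3*1.7483757) = 1.9389
Cpl = (110.43 - 102.2)/(3*1.7483757) = 1.5691
Cpk = min(Cpu, Cpl) = 1.5691

1.5691


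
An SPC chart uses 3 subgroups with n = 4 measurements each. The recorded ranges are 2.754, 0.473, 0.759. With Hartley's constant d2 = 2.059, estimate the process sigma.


R_bar = (2.754 + 0.473 + 0.759) / 3
R_bar = 3.986 / 3 = 1.3286667
sigma_hat = R_bar / d2 = 1.3286667 / 2.059 = 0.6453

0.6453


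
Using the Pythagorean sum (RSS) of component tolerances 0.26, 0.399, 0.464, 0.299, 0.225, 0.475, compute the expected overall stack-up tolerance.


RSS = sqrt(0.26^2 + 0.399^2 + 0.464^2 + 0.299^2 + 0.225^2 + 0.475^2)
= sqrt(0.807748)
= 0.8987

0.8987


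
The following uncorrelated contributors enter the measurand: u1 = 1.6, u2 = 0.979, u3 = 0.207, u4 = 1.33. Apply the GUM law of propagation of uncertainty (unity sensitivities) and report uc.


uc = sqrt(1.6^2 + 0.979^2 + 0.207^2 + 1.33^2)
uc = sqrt(5.33019)
uc = 2.3087

2.3087


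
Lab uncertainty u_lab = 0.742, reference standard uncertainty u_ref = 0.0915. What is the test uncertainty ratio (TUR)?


TUR = u_lab / u_ref
= 0.742 / 0.0915
= 8.1093

8.1093


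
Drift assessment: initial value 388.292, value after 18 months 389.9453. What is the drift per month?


rate = (v2 - v1) / months
= (389.9453 - 388.292) / 18
= 1.6533 / 18
= 0.0919

0.0919


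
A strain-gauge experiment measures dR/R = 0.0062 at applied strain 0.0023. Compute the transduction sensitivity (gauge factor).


GF = (dR/R) / epsilon
= 0.0062 / 0.0023
= 2.6957

2.6957


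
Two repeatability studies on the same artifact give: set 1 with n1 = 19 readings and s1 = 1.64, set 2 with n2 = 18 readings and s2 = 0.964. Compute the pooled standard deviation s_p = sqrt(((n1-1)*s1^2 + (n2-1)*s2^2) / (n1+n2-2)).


s_p = sqrt(((n1-1)*s1^2 + (n2-1)*s2^2) / (n1+n2-2))
numerator = (19-1)*1.64^2 + (18-1)*0.964^2 = 48.4128 + 15.798032 = 64.210832
denominator = 19 + 18 - 2 = 35
s_p^2 = 64.210832 / 35 = 1.8345952
s_p = sqrt(1.8345952) = 1.3545

1.3545


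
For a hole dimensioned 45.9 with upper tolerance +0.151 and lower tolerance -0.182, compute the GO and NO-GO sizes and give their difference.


GO = nominal - lower_tol (smallest hole = maximum material condition)
GO = 45.9 - 0.182 = 45.718
NO-GO = nominal + upper_tol (largest hole = least material condition)
NO-GO = 45.9 + 0.151 = 46.051
spread = NO-GO - GO = 46.051 - 45.718 = 0.3330

0.3330


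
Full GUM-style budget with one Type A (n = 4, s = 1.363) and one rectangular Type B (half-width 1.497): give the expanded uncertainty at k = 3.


u_A = s / sqrt(n) = 1.363 / sqrt(4) = 0.6815
u_B = half_width / sqrt(3) = 1.497 / sqrt(3) = 0.86429335
uc = sqrt(u_A^2 + u_B^2) = sqrt(0.6815^2 + 0.86429335^2) = 1.1006567
U = k * uc = 3 * 1.1006567
U = 3.3020

3.3020


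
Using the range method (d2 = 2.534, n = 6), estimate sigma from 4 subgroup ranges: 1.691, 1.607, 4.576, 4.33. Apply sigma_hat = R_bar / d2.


R_bar = (1.691 + 1.607 + 4.576 + 4.33) / 4
R_bar = 12.204 / 4 = 3.051
sigma_hat = R_bar / d2 = 3.051 / 2.534 = 1.2040

1.2040


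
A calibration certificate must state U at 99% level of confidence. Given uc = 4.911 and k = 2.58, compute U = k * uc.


U = k * uc
U = 2.58 * 4.911
U = 12.6704

12.6704


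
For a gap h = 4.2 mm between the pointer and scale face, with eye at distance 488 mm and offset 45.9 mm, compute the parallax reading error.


error = h * offset / d
= 4.2 * 45.9 / 488
= 0.3950

0.3950


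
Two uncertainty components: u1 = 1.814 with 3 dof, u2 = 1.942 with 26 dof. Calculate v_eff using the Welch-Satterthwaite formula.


uc = sqrt(u1^2 + u2^2) = sqrt(1.814^2 + 1.942^2) = 2.6574349
v_eff = uc^4 / (u1^4/v1 + u2^4/v2)
= 2.6574349^4 / (1.814^4/3 + 1.942^4/26)
= 49.871283 / 4.1563863
v_eff = 11.9987

11.9987


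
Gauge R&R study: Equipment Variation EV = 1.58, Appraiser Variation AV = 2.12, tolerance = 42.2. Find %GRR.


GRR = sqrt(EV^2 + AV^2) = sqrt(1.58^2 + 2.12^2) = 2.6440121
%GRR = GRR / tol * 100 = 2.6440121 / 42.2 * 100
%GRR = 6.2654

6.2654


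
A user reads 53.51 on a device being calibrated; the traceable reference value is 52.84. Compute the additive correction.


Correction = standard - reading
= 52.84 - 53.51
= -0.6700

-0.6700


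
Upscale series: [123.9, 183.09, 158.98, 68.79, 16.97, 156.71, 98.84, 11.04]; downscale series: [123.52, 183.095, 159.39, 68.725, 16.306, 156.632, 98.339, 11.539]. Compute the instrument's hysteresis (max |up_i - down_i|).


|123.9 - 123.52| = 0.3800
|183.09 - 183.095| = 0.0050
|158.98 - 159.39| = 0.4100
|68.79 - 68.725| = 0.0650
|16.97 - 16.306| = 0.6640
|156.71 - 156.632| = 0.0780
|98.84 - 98.339| = 0.5010
|11.04 - 11.539| = 0.4990
hysteresis = max(diffs) = 0.6640

0.6640


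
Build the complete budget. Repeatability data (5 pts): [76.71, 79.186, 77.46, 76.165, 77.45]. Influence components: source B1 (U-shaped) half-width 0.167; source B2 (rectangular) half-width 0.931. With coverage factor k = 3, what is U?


mean = (76.71 + 79.186 + 77.46 + 76.165 + 77.45) / 5 = 77.3942
s = sqrt(sum((x - mean)^2)/(n-1)) = 1.1398523
u_A = s / sqrt(n) = 1.1398523 / sqrt(5) = 0.50975745
u_B1 = 0.167 / sqrt(2) = 0.11808683
u_B2 = 0.931 / sqrt(3) = 0.5375131
uc = sqrt(0.50975745^2 + 0.11808683^2 + 0.5375131^2) = 0.75014498
U = k * uc = 3 * 0.75014498
U = 2.2504

2.2504


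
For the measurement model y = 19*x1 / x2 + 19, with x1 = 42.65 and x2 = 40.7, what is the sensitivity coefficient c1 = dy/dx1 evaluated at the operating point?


y = 19*x1 / x2 + 19
dy/dx1 = 19/x2
Evaluate at x2 = 40.7: c1 = 19 / 40.7
c1 = 0.4668

0.4668


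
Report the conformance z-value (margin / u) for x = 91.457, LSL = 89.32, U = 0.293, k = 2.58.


u = U / k = 0.293 / 2.58 = 0.11356589
margin = |LSL - x| = |89.32 - 91.457| = 2.137
z = margin / u = 2.137 / 0.11356589
z = 18.8173

18.8173


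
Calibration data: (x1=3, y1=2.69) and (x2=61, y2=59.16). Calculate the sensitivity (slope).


slope = (y2 - y1) / (x2 - x1)
= (59.16 - 2.69) / (61 - 3)
= 56.4700 / 58
= 0.9736

0.9736


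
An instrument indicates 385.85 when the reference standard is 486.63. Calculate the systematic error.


Systematic error = measured - true
= 385.85 - 486.63
= -100.7800

-100.7800


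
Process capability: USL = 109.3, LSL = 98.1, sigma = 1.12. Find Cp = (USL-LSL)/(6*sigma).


Cp = (USL - LSL) / (6 * sigma)
= (109.3 - 98.1) / (6 * 1.12)
= 11.2000 / 6.7200
= 1.6667

1.6667


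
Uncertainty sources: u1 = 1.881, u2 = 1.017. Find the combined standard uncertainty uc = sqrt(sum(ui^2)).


uc = sqrt(1.881^2 + 1.017^2)
uc = sqrt(4.57245)
uc = 2.1383

2.1383


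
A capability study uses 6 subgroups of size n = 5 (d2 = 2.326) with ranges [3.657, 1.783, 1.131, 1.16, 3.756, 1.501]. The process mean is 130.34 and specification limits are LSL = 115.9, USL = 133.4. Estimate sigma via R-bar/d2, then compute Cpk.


R_bar = (3.657 + 1.783 + 1.131 + 1.16 + 3.756 + 1.501) / 6 = 2.1646667
sigma = R_bar / d2 = 2.1646667 / 2.326 = 0.93063917
Cp = (USL - LSL)/(6*sigma) = (133.4 - 115.9)/(6*0.93063917) = 3.1340
Cpu = (133.4 - 130.34)/(3*0.93063917) = 1.0960
Cpl = (130.34 - 115.9)/(3*0.93063917) = 5.1721
Cpk = min(Cpu, Cpl) = 1.0960

1.0960


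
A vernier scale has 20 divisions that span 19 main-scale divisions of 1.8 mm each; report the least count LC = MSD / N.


LC = MSD / n_div
= 1.8 / 20
= 0.0900

0.0900


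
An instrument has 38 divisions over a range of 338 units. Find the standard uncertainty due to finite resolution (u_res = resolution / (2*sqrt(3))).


resolution = range / divisions
resolution = 338 / 38 = 8.8947368
u_res = resolution / (2*sqrt(3))
u_res = 8.8947368 / 3.4641016
u_res = 2.5677

2.5677


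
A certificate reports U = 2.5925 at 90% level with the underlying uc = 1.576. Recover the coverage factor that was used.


k = U / uc
k = 2.5925 / 1.576
k = 1.645

1.645


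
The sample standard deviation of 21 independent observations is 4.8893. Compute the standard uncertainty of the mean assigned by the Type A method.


u_A = s / sqrt(n)
u_A = 4.8893 / sqrt(21)
u_A = 4.8893 / 4.5825757
u_A = 1.0669

1.0669


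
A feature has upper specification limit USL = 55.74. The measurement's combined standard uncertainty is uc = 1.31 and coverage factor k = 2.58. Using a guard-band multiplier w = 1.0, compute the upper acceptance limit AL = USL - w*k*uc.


U = k * uc = 2.58 * 1.31 = 3.3798
guard band g = w * U = 1.0 * 3.3798 = 3.3798
AL = USL - g = 55.74 - 3.3798
AL = 52.3602

52.3602


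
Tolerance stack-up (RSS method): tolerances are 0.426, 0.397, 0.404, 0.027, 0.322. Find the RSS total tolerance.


RSS = sqrt(0.426^2 + 0.397^2 + 0.404^2 + 0.027^2 + 0.322^2)
= sqrt(0.606714)
= 0.7789

0.7789


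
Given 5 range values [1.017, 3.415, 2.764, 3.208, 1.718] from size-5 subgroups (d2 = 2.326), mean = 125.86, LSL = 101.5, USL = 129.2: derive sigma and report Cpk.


R_bar = (1.017 + 3.415 + 2.764 + 3.208 + 1.718) / 5 = 2.4244
sigma = R_bar / d2 = 2.4244 / 2.326 = 1.0423044
Cp = (USL - LSL)/(6*sigma) = (129.2 - 101.5)/(6*1.0423044) = 4.4293
Cpu = (129.2 - 125.86)/(3*1.0423044) = 1.0681
Cpl = (125.86 - 101.5)/(3*1.0423044) = 7.7904
Cpk = min(Cpu, Cpl) = 1.0681

1.0681


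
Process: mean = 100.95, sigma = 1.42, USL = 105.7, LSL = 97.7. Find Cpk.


Cpu = (USL - mean) / (3*sigma) = (105.7 - 100.95) / (3*1.42) = 1.1150
Cpl = (mean - LSL) / (3*sigma) = (100.95 - 97.7) / (3*1.42) = 0.7629
Cpk = min(Cpu, Cpl) = 0.7629

0.7629


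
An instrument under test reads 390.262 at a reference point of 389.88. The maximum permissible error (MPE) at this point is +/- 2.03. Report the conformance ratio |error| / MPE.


e = indication - reference = 390.262 - 389.88 = 0.3820
|e| = 0.3820
ratio = |e| / MPE = 0.3820 / 2.03
ratio = 0.1882

0.1882


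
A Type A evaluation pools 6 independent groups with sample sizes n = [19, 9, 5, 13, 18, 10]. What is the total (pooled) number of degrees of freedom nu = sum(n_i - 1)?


nu = sum_i (n_i - 1)
nu = ((19 - 1) + (9 - 1) + (5 - 1) + (13 - 1) + (18 - 1) + (10 - 1))
nu = 18 + 8 + 4 + 12 + 17 + 9
nu = 68

68


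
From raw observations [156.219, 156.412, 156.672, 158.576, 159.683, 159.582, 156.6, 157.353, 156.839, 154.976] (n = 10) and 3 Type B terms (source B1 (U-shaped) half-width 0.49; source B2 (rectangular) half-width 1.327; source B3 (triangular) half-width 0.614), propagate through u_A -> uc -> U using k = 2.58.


mean = (156.219 + 156.412 + 156.672 + 158.576 + 159.683 + 159.582 + 156.6 + 157.353 + 156.839 + 154.976) / 10 = 157.2912
s = sqrt(sum((x - mean)^2)/(n-1)) = 1.5264851
u_A = s / sqrt(n) = 1.5264851 / sqrt(10) = 0.48271697
u_B1 = 0.49 / sqrt(2) = 0.34648232
u_B2 = 1.327 / sqrt(3) = 0.76614381
u_B3 = 0.614 / sqrt(6) = 0.25066445
uc = sqrt(0.48271697^2 + 0.34648232^2 + 0.76614381^2 + 0.25066445^2) = 1.0014363
U = k * uc = 2.58 * 1.0014363
U = 2.5837

2.5837


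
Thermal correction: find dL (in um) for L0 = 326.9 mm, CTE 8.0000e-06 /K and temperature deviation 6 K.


dL = L * alpha * dT
= 326.9 * 8.0000e-06 * 6
= 0.0156912 mm
dL_um = 0.0156912 * 1000 = 15.6912 um

15.6912
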